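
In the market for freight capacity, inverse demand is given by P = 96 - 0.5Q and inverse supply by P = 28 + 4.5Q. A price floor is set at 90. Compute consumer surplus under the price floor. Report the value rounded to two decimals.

Without the control, 96 - 0.5Q = 28 + 4.5Q so Q* = 13.6 and P* = 89.2.
At P = 90, buyers demand (96 - 90)/0.5 = 12 while sellers would supply more, so the quantity traded is 12 at price 90.
CS is the triangle under demand above 90: (1/2)(12)(96 - 90) = 36.

36.00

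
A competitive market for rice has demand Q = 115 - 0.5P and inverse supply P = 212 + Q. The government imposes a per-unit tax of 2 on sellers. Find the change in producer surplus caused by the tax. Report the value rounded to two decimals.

Rewriting demand in inverse form: P = 230 - 2Q.
Without the tax, 230 - 2Q = 212 + Q so Q* = 6 and P* = 218.
With the tax, sellers need 2 more per unit: 230 - 2Q = 212 + Q + 2, so Q_t = 5.3333. Buyers pay P_b = 219.3333; sellers receive P_s = P_b - 2 = 217.3333.
Producers lose the trapezoid between P_s and P* out to Q_t plus the triangle from Q_t to Q*: change in PS = 14.2222 - 18 = -3.7778.

-3.78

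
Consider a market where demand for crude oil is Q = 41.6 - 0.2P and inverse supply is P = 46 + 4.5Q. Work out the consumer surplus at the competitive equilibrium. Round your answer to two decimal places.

726.98

Rewriting demand in inverse form: P = 208 - 5Q.
Setting demand equal to supply, 162 = 9.5Q, so Q* = 17.0526 and P* = 122.7368.
The demand choke price is 208, so CS = (1/2)(Q*)(208 - P*) = (1/2)(17.0526)(85.2632) = 726.9806.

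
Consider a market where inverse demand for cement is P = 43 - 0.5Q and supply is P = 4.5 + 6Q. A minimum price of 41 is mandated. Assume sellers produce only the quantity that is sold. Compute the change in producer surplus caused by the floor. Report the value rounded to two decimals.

-7.25

Free-market equilibrium: 43 - 0.5Q = 4.5 + 6Q gives Q* = 5.9231, P* = 40.0385.
At P = 41, buyers demand (43 - 41)/0.5 = 4 while sellers would supply more, so the quantity traded is 4 at price 41.
PS goes from (1/2)(5.9231)(35.5385) = 105.2485 to 98 (computed as (41 - 4.5)(4) - (1/2)(6)(4)^2), a change of -7.2485.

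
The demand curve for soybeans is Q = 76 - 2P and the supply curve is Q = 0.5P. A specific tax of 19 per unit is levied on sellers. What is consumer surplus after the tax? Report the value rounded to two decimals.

14.44

Rewriting demand in inverse form: P = 38 - 0.5Q.
Rewriting supply in inverse form: P = 2Q.
Pre-tax equilibrium: 38 - 0.5Q = 2Q gives Q* = 15.2, P* = 30.4.
With the tax, sellers need 19 more per unit: 38 - 0.5Q = 2Q + 19, so Q_t = 7.6. Buyers pay P_b = 34.2; sellers receive P_s = P_b - 19 = 15.2.
CS = (1/2)(Q_t)(38 - P_b) = (1/2)(7.6)(3.8) = 14.44.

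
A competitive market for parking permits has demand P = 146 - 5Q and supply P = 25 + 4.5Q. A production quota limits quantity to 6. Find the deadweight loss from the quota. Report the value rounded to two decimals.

Without the quota, 146 - 5Q = 25 + 4.5Q gives Q* = 12.7368.
At Q = 6 the demand price is 146 - 5(6) = 116 and the supply price is 25 + 4.5(6) = 52.
Deadweight loss is the triangle between the curves from 6 to 12.7368: (1/2)(116 - 52)(12.7368 - 6) = 215.5789.

215.58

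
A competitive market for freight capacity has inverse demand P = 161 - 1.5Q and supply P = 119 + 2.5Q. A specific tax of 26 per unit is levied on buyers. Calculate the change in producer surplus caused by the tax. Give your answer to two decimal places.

-117.81

Pre-tax equilibrium: 161 - 1.5Q = 119 + 2.5Q gives Q* = 10.5, P* = 145.25.
With the tax, buyers' net willingness to pay falls by 26: (161 - 26) - 1.5Q = 119 + 2.5Q, so Q_t = 4. Buyers pay P_b = 155; sellers receive P_s = P_b - 26 = 129.
PS falls from (1/2)(10.5)(26.25) = 137.8125 to (1/2)(4)(10) = 20, a change of -117.8125.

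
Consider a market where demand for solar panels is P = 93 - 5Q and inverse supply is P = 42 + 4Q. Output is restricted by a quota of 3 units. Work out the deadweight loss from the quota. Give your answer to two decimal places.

Unrestricted equilibrium: Q* = (93 - 42)/(5 + 4) = 5.6667.
At Q = 3 the demand price is 93 - 5(3) = 78 and the supply price is 42 + 4(3) = 54.
DWL = (1/2)(gap between curves at 3) x (Q* - 3) = (1/2)(24)(2.6667) = 32.

32.00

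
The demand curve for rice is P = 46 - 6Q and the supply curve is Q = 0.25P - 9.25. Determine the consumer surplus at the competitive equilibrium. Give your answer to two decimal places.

2.43

Rewriting supply in inverse form: P = 37 + 4Q.
Equilibrium: 46 - 6Q = 37 + 4Q, so Q* = 0.9 and P* = 40.6.
Consumer surplus is the triangle under demand above P*: (1/2)(0.9)(46 - 40.6) = (1/2)(0.9)(5.4) = 2.43.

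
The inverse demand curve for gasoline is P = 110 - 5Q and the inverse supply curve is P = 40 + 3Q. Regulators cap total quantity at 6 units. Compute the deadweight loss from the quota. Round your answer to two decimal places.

Unrestricted equilibrium: Q* = (110 - 40)/(5 + 3) = 8.75.
At Q = 6 the demand price is 110 - 5(6) = 80 and the supply price is 40 + 3(6) = 58.
DWL = (1/2)(gap between curves at 6) x (Q* - 6) = (1/2)(22)(2.75) = 30.25.

30.25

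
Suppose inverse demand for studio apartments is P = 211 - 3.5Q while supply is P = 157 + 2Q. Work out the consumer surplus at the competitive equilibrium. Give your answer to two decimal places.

Set 211 - 3.5Q = 157 + 2Q, which gives 54 = 5.5Q, so Q* = 9.8182 and P* = 211 - 3.5(9.8182) = 176.6364.
The demand choke price is 211, so CS = (1/2)(Q*)(211 - P*) = (1/2)(9.8182)(34.3636) = 168.6942.

168.69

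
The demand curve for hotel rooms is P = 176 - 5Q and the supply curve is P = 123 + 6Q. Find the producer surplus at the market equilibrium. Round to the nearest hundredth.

69.64

Setting demand equal to supply, 53 = 11Q, so Q* = 4.8182 and P* = 151.9091.
The supply curve's price intercept is 123, so PS = (1/2)(Q*)(P* - 123) = (1/2)(4.8182)(28.9091) = 69.6446.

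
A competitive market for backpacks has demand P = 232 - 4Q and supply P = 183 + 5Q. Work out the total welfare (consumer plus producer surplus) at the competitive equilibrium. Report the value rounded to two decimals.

133.39

Equilibrium: 232 - 4Q = 183 + 5Q, so Q* = 5.4444 and P* = 210.2222.
CS = (1/2)(5.4444)(21.7778) = 59.284 and PS = (1/2)(5.4444)(27.2222) = 74.1049, so total surplus = 133.3889.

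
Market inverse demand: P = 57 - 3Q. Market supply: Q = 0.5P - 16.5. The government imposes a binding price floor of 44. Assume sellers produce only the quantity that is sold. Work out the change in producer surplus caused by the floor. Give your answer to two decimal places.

Rewriting supply in inverse form: P = 33 + 2Q.
Free-market equilibrium: 57 - 3Q = 33 + 2Q gives Q* = 4.8, P* = 42.6.
At the floor price 44, quantity demanded is (57 - 44)/3 = 4.3333; demand is the short side, so Q = 4.3333 trades at P = 44.
PS goes from (1/2)(4.8)(9.6) = 23.04 to 28.8889 (computed as (44 - 33)(4.3333) - (1/2)(2)(4.3333)^2), a change of 5.8489.

5.85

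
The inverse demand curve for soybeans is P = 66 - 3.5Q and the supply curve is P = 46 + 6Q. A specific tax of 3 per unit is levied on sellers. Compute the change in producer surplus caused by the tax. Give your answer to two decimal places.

Without the tax, 66 - 3.5Q = 46 + 6Q so Q* = 2.1053 and P* = 58.6316.
With the tax, sellers need 3 more per unit: 66 - 3.5Q = 46 + 6Q + 3, so Q_t = 1.7895. Buyers pay P_b = 59.7368; sellers receive P_s = P_b - 3 = 56.7368.
PS falls from (1/2)(2.1053)(12.6316) = 13.2964 to (1/2)(1.7895)(10.7368) = 9.6066, a change of -3.6898.

-3.69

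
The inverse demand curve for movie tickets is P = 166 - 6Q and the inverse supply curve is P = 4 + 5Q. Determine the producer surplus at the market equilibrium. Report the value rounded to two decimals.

542.23

Set 166 - 6Q = 4 + 5Q, which gives 162 = 11Q, so Q* = 14.7273 and P* = 166 - 6(14.7273) = 77.6364.
Producer surplus is the triangle above supply below P*: (1/2)(14.7273)(77.6364 - 4) = (1/2)(14.7273)(73.6364) = 542.2314.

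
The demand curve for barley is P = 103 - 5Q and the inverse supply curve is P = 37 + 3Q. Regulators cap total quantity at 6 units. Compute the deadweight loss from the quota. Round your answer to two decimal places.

20.25

Without the quota, 103 - 5Q = 37 + 3Q gives Q* = 8.25.
At Q = 6 the demand price is 103 - 5(6) = 73 and the supply price is 37 + 3(6) = 55.
DWL = (1/2)(gap between curves at 6) x (Q* - 6) = (1/2)(18)(2.25) = 20.25.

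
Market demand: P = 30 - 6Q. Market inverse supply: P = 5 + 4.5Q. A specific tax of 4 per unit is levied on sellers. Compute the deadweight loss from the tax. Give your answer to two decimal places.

Without the tax, 30 - 6Q = 5 + 4.5Q so Q* = 2.381 and P* = 15.7143.
With the tax, sellers need 4 more per unit: 30 - 6Q = 5 + 4.5Q + 4, so Q_t = 2. Buyers pay P_b = 18; sellers receive P_s = P_b - 4 = 14.
The welfare triangle lost has base Q* - Q_t = 0.381 and height t = 4, so DWL = (1/2)(0.381)(4) = 0.7619.

0.76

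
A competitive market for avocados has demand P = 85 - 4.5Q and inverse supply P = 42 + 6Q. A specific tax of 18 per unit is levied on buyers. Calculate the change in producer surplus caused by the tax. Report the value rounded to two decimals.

Without the tax, 85 - 4.5Q = 42 + 6Q so Q* = 4.0952 and P* = 66.5714.
With the tax, buyers' net willingness to pay falls by 18: (85 - 18) - 4.5Q = 42 + 6Q, so Q_t = 2.381. Buyers pay P_b = 74.2857; sellers receive P_s = P_b - 18 = 56.2857.
Producers lose the trapezoid between P_s and P* out to Q_t plus the triangle from Q_t to Q*: change in PS = 17.0068 - 50.3129 = -33.3061.

-33.31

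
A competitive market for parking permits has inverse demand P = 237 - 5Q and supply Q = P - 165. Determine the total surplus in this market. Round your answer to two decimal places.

Rewriting supply in inverse form: P = 165 + Q.
Set 237 - 5Q = 165 + Q, which gives 72 = 6Q, so Q* = 12 and P* = 237 - 5(12) = 177.
CS = (1/2)(12)(60) = 360 and PS = (1/2)(12)(12) = 72, so total surplus = 432.

432.00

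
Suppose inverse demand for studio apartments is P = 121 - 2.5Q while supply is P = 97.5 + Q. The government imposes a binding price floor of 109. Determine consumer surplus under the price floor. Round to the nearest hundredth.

28.80

Free-market equilibrium: 121 - 2.5Q = 97.5 + Q gives Q* = 6.7143, P* = 104.2143.
At P = 109, buyers demand (121 - 109)/2.5 = 4.8 while sellers would supply more, so the quantity traded is 4.8 at price 109.
CS is the triangle under demand above 109: (1/2)(4.8)(121 - 109) = 28.8.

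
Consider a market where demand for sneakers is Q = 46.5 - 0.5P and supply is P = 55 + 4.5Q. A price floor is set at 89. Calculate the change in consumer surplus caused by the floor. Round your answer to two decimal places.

Rewriting demand in inverse form: P = 93 - 2Q.
Free-market equilibrium: 93 - 2Q = 55 + 4.5Q gives Q* = 5.8462, P* = 81.3077.
At the floor price 89, quantity demanded is (93 - 89)/2 = 2; demand is the short side, so Q = 2 trades at P = 89.
CS goes from (1/2)(5.8462)(11.6923) = 34.1775 to 4 (computed as (93 - 89)(2) - (1/2)(2)(2)^2), a change of -30.1775.

-30.18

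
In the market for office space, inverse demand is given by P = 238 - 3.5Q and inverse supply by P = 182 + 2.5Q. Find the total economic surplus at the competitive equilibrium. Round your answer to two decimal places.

261.33

Set 238 - 3.5Q = 182 + 2.5Q, which gives 56 = 6Q, so Q* = 9.3333 and P* = 238 - 3.5(9.3333) = 205.3333.
CS = (1/2)(9.3333)(32.6667) = 152.4444 and PS = (1/2)(9.3333)(23.3333) = 108.8889, so total surplus = 261.3333.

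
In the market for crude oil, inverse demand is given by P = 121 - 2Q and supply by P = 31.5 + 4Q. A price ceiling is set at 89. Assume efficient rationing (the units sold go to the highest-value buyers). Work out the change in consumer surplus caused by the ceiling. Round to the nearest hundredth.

30.85

Free-market equilibrium: 121 - 2Q = 31.5 + 4Q gives Q* = 14.9167, P* = 91.1667.
At the ceiling price 89, quantity supplied is (89 - 31.5)/4 = 14.375; supply is the short side, so Q = 14.375 trades at P = 89.
CS goes from (1/2)(14.9167)(29.8333) = 222.5069 to 253.3594 (computed as (121 - 89)(14.375) - (1/2)(2)(14.375)^2), a change of 30.8524.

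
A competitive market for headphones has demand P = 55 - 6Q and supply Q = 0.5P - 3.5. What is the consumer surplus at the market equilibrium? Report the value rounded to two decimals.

108.00

Rewriting supply in inverse form: P = 7 + 2Q.
Setting demand equal to supply, 48 = 8Q, so Q* = 6 and P* = 19.
The demand choke price is 55, so CS = (1/2)(Q*)(55 - P*) = (1/2)(6)(36) = 108.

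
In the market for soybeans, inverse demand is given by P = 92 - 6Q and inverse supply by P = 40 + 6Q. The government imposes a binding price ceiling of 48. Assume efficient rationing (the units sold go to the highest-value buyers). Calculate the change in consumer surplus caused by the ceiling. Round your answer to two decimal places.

-3.00

Free-market equilibrium: 92 - 6Q = 40 + 6Q gives Q* = 4.3333, P* = 66.
At P = 48, sellers supply (48 - 40)/6 = 1.3333 while buyers want more, so the quantity traded is 1.3333 at price 48.
CS goes from (1/2)(4.3333)(26) = 56.3333 to 53.3333 (computed as (92 - 48)(1.3333) - (1/2)(6)(1.3333)^2), a change of -3.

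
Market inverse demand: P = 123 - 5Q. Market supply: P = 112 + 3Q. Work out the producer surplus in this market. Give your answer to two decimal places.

Setting demand equal to supply, 11 = 8Q, so Q* = 1.375 and P* = 116.125.
The supply curve's price intercept is 112, so PS = (1/2)(Q*)(P* - 112) = (1/2)(1.375)(4.125) = 2.8359.

2.84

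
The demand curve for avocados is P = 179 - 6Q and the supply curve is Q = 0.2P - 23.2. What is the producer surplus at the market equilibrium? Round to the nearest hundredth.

82.00

Rewriting supply in inverse form: P = 116 + 5Q.
Set 179 - 6Q = 116 + 5Q, which gives 63 = 11Q, so Q* = 5.7273 and P* = 179 - 6(5.7273) = 144.6364.
PS is the area between P* and the supply curve from 0 to Q*: (1/2)(5.7273)(28.6364) = 82.0041.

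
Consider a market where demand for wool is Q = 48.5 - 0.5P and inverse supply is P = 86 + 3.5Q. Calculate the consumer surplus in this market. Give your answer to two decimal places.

4.00

Rewriting demand in inverse form: P = 97 - 2Q.
Equilibrium: 97 - 2Q = 86 + 3.5Q, so Q* = 2 and P* = 93.
Consumer surplus is the triangle under demand above P*: (1/2)(2)(97 - 93) = (1/2)(2)(4) = 4.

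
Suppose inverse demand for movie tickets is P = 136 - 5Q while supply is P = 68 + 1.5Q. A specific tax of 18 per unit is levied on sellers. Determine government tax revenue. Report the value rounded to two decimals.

138.46

Pre-tax equilibrium: 136 - 5Q = 68 + 1.5Q gives Q* = 10.4615, P* = 83.6923.
A tax on sellers shifts supply up by 18: 136 - 5Q = 68 + 1.5Q + 18, so Q_t = 7.6923. Buyers pay P_b = 97.5385; sellers receive P_s = P_b - 18 = 79.5385.
Tax revenue = t x Q_t = 18 x 7.6923 = 138.4615.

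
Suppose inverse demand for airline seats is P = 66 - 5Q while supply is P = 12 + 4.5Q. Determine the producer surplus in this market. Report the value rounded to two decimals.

72.70

Set 66 - 5Q = 12 + 4.5Q, which gives 54 = 9.5Q, so Q* = 5.6842 and P* = 66 - 5(5.6842) = 37.5789.
Producer surplus is the triangle above supply below P*: (1/2)(5.6842)(37.5789 - 12) = (1/2)(5.6842)(25.5789) = 72.6981.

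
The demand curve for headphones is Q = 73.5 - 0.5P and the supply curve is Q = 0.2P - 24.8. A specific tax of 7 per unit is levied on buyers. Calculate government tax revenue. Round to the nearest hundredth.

16.00

Rewriting demand in inverse form: P = 147 - 2Q.
Rewriting supply in inverse form: P = 124 + 5Q.
Pre-tax equilibrium: 147 - 2Q = 124 + 5Q gives Q* = 3.2857, P* = 140.4286.
With the tax, buyers' net willingness to pay falls by 7: (147 - 7) - 2Q = 124 + 5Q, so Q_t = 2.2857. Buyers pay P_b = 142.4286; sellers receive P_s = P_b - 7 = 135.4286.
Revenue is the tax times quantity traded: 7 x 2.2857 = 16.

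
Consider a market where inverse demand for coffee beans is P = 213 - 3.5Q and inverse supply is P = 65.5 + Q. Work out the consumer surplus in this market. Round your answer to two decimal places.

1880.17

Setting demand equal to supply, 147.5 = 4.5Q, so Q* = 32.7778 and P* = 98.2778.
CS is the area between the demand curve and P* from 0 to Q*: (1/2)(32.7778)(114.7222) = 1880.1698.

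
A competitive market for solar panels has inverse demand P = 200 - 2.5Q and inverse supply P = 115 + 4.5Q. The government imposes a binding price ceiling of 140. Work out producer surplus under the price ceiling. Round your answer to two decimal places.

Without the control, 200 - 2.5Q = 115 + 4.5Q so Q* = 12.1429 and P* = 169.6429.
At the ceiling price 140, quantity supplied is (140 - 115)/4.5 = 5.5556; supply is the short side, so Q = 5.5556 trades at P = 140.
PS is the triangle above supply below 140: (1/2)(5.5556)(140 - 115) = 69.4444.

69.44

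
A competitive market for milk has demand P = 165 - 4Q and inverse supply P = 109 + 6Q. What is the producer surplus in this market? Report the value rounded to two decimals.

Equilibrium: 165 - 4Q = 109 + 6Q, so Q* = 5.6 and P* = 142.6.
Producer surplus is the triangle above supply below P*: (1/2)(5.6)(142.6 - 109) = (1/2)(5.6)(33.6) = 94.08.

94.08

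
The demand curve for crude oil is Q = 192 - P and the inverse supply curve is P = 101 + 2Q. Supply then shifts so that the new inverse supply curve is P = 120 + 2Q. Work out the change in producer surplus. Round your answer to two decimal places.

-344.11

Rewriting demand in inverse form: P = 192 - Q.
Initial equilibrium: Q_0 = 30.3333, P_0 = 161.6667; CS_0 = (1/2)(30.3333)(30.3333) = 460.0556, PS_0 = (1/2)(30.3333)(60.6667) = 920.1111.
New equilibrium: 192 - Q = 120 + 2Q gives Q_1 = 24, P_1 = 168; CS_1 = 288, PS_1 = 576.
Change in producer surplus = 576 - 920.1111 = -344.1111.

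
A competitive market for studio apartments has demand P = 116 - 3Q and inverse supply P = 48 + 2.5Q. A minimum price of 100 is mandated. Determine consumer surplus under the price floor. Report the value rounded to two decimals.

Without the control, 116 - 3Q = 48 + 2.5Q so Q* = 12.3636 and P* = 78.9091.
At the floor price 100, quantity demanded is (116 - 100)/3 = 5.3333; demand is the short side, so Q = 5.3333 trades at P = 100.
CS is the triangle under demand above 100: (1/2)(5.3333)(116 - 100) = 42.6667.

42.67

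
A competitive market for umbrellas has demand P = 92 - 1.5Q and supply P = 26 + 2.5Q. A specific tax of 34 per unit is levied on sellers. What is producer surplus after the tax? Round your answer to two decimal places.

Without the tax, 92 - 1.5Q = 26 + 2.5Q so Q* = 16.5 and P* = 67.25.
A tax on sellers shifts supply up by 34: 92 - 1.5Q = 26 + 2.5Q + 34, so Q_t = 8. Buyers pay P_b = 80; sellers receive P_s = P_b - 34 = 46.
PS = (1/2)(Q_t)(P_s - 26) = (1/2)(8)(20) = 80.

80.00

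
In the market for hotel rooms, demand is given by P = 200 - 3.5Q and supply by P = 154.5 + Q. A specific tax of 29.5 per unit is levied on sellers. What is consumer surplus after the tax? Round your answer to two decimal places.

Without the tax, 200 - 3.5Q = 154.5 + Q so Q* = 10.1111 and P* = 164.6111.
With the tax, sellers need 29.5 more per unit: 200 - 3.5Q = 154.5 + Q + 29.5, so Q_t = 3.5556. Buyers pay P_b = 187.5556; sellers receive P_s = P_b - 29.5 = 158.0556.
CS = (1/2)(Q_t)(200 - P_b) = (1/2)(3.5556)(12.4444) = 22.1235.

22.12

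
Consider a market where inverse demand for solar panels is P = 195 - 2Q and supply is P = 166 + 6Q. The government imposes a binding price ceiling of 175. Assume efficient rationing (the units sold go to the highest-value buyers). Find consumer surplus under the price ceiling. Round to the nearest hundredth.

27.75

Free-market equilibrium: 195 - 2Q = 166 + 6Q gives Q* = 3.625, P* = 187.75.
At P = 175, sellers supply (175 - 166)/6 = 1.5 while buyers want more, so the quantity traded is 1.5 at price 175.
The demand price at Q = 1.5 is 192. CS is the trapezoid between demand and 175 over [0, 1.5]: (1/2)[(195 - 175) + (192 - 175)](1.5) = 27.75.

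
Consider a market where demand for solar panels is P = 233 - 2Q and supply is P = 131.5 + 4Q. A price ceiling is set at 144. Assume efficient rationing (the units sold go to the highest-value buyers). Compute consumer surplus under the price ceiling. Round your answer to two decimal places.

268.36

Free-market equilibrium: 233 - 2Q = 131.5 + 4Q gives Q* = 16.9167, P* = 199.1667.
At the ceiling price 144, quantity supplied is (144 - 131.5)/4 = 3.125; supply is the short side, so Q = 3.125 trades at P = 144.
The demand price at Q = 3.125 is 226.75. CS is the trapezoid between demand and 144 over [0, 3.125]: (1/2)[(233 - 144) + (226.75 - 144)](3.125) = 268.3594.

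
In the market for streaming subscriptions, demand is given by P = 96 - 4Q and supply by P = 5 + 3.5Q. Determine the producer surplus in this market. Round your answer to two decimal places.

Set 96 - 4Q = 5 + 3.5Q, which gives 91 = 7.5Q, so Q* = 12.1333 and P* = 96 - 4(12.1333) = 47.4667.
The supply curve's price intercept is 5, so PS = (1/2)(Q*)(P* - 5) = (1/2)(12.1333)(42.4667) = 257.6311.

257.63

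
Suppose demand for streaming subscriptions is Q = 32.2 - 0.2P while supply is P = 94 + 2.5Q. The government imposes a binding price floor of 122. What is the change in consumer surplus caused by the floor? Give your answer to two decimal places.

Rewriting demand in inverse form: P = 161 - 5Q.
Free-market equilibrium: 161 - 5Q = 94 + 2.5Q gives Q* = 8.9333, P* = 116.3333.
At P = 122, buyers demand (161 - 122)/5 = 7.8 while sellers would supply more, so the quantity traded is 7.8 at price 122.
CS goes from (1/2)(8.9333)(44.6667) = 199.5111 to 152.1 (computed as (161 - 122)(7.8) - (1/2)(5)(7.8)^2), a change of -47.4111.

-47.41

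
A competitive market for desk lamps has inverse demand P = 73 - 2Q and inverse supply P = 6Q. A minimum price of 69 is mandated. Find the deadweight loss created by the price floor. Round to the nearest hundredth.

203.06

Without the control, 73 - 2Q = 6Q so Q* = 9.125 and P* = 54.75.
At P = 69, buyers demand (73 - 69)/2 = 2 while sellers would supply more, so the quantity traded is 2 at price 69.
At Q = 2 the demand price is 69 and the supply price is 12. Deadweight loss is the triangle between the curves from 2 to 9.125: (1/2)(69 - 12)(9.125 - 2) = 203.0625.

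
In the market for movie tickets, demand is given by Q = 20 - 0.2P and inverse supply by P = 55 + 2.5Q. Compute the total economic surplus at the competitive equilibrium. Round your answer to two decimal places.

135.00

Rewriting demand in inverse form: P = 100 - 5Q.
Equilibrium: 100 - 5Q = 55 + 2.5Q, so Q* = 6 and P* = 70.
CS = (1/2)(6)(30) = 90 and PS = (1/2)(6)(15) = 45, so total surplus = 135.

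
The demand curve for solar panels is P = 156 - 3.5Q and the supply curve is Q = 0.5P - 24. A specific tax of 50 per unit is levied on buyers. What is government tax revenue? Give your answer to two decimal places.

Rewriting supply in inverse form: P = 48 + 2Q.
Without the tax, 156 - 3.5Q = 48 + 2Q so Q* = 19.6364 and P* = 87.2727.
With the tax, buyers' net willingness to pay falls by 50: (156 - 50) - 3.5Q = 48 + 2Q, so Q_t = 10.5455. Buyers pay P_b = 119.0909; sellers receive P_s = P_b - 50 = 69.0909.
Revenue is the tax times quantity traded: 50 x 10.5455 = 527.2727.

527.27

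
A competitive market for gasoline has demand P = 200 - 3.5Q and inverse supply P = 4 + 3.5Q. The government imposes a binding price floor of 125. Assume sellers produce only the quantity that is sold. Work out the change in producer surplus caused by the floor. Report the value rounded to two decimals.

Free-market equilibrium: 200 - 3.5Q = 4 + 3.5Q gives Q* = 28, P* = 102.
At the floor price 125, quantity demanded is (200 - 125)/3.5 = 21.4286; demand is the short side, so Q = 21.4286 trades at P = 125.
PS goes from (1/2)(28)(98) = 1372 to 1789.2857 (computed as (125 - 4)(21.4286) - (1/2)(3.5)(21.4286)^2), a change of 417.2857.

417.29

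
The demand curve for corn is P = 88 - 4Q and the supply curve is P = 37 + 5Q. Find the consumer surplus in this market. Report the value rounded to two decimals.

64.22

Set 88 - 4Q = 37 + 5Q, which gives 51 = 9Q, so Q* = 5.6667 and P* = 88 - 4(5.6667) = 65.3333.
CS is the area between the demand curve and P* from 0 to Q*: (1/2)(5.6667)(22.6667) = 64.2222.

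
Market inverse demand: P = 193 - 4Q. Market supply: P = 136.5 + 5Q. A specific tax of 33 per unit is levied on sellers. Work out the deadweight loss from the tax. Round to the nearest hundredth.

60.50

Without the tax, 193 - 4Q = 136.5 + 5Q so Q* = 6.2778 and P* = 167.8889.
With the tax, sellers need 33 more per unit: 193 - 4Q = 136.5 + 5Q + 33, so Q_t = 2.6111. Buyers pay P_b = 182.5556; sellers receive P_s = P_b - 33 = 149.5556.
Deadweight loss is the triangle between the curves from Q_t to Q*: (1/2)(6.2778 - 2.6111)(33) = 60.5.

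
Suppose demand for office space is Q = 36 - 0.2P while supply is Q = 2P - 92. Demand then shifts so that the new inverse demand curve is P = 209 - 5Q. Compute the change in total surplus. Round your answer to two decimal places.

783.00

Rewriting demand in inverse form: P = 180 - 5Q.
Rewriting supply in inverse form: P = 46 + 0.5Q.
Initial equilibrium: Q_0 = 24.3636, P_0 = 58.1818; CS_0 = (1/2)(24.3636)(121.8182) = 1483.9669, PS_0 = (1/2)(24.3636)(12.1818) = 148.3967.
New equilibrium: 209 - 5Q = 46 + 0.5Q gives Q_1 = 29.6364, P_1 = 60.8182; CS_1 = 2195.7851, PS_1 = 219.5785.
Change in total surplus = (2195.7851 + 219.5785) - (1483.9669 + 148.3967) = 783.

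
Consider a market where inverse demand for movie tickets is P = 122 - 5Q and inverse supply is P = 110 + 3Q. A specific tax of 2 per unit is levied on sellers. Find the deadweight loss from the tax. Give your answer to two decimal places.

Without the tax, 122 - 5Q = 110 + 3Q so Q* = 1.5 and P* = 114.5.
A tax on sellers shifts supply up by 2: 122 - 5Q = 110 + 3Q + 2, so Q_t = 1.25. Buyers pay P_b = 115.75; sellers receive P_s = P_b - 2 = 113.75.
The welfare triangle lost has base Q* - Q_t = 0.25 and height t = 2, so DWL = (1/2)(0.25)(2) = 0.25.

0.25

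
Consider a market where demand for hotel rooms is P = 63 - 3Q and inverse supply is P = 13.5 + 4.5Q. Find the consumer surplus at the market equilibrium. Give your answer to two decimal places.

Set 63 - 3Q = 13.5 + 4.5Q, which gives 49.5 = 7.5Q, so Q* = 6.6 and P* = 63 - 3(6.6) = 43.2.
Consumer surplus is the triangle under demand above P*: (1/2)(6.6)(63 - 43.2) = (1/2)(6.6)(19.8) = 65.34.

65.34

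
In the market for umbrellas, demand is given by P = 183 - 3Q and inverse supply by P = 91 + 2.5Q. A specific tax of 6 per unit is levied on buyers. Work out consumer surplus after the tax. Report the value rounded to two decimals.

Pre-tax equilibrium: 183 - 3Q = 91 + 2.5Q gives Q* = 16.7273, P* = 132.8182.
A tax on buyers shifts demand down by 6: (183 - 6) - 3Q = 91 + 2.5Q, so Q_t = 15.6364. Buyers pay P_b = 136.0909; sellers receive P_s = P_b - 6 = 130.0909.
CS = (1/2)(Q_t)(183 - P_b) = (1/2)(15.6364)(46.9091) = 366.7438.

366.74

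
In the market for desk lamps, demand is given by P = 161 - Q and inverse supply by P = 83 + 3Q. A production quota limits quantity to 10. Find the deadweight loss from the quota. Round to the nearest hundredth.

Without the quota, 161 - Q = 83 + 3Q gives Q* = 19.5.
At Q = 10 the demand price is 161 - (10) = 151 and the supply price is 83 + 3(10) = 113.
Deadweight loss is the triangle between the curves from 10 to 19.5: (1/2)(151 - 113)(19.5 - 10) = 180.5.

180.50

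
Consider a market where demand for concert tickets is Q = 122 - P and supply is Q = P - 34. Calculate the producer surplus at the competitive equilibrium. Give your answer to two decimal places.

Rewriting demand in inverse form: P = 122 - Q.
Rewriting supply in inverse form: P = 34 + Q.
Set 122 - Q = 34 + Q, which gives 88 = 2Q, so Q* = 44 and P* = 122 - (44) = 78.
Producer surplus is the triangle above supply below P*: (1/2)(44)(78 - 34) = (1/2)(44)(44) = 968.

968.00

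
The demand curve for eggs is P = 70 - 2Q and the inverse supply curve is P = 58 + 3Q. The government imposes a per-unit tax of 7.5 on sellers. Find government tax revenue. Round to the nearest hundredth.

6.75

Without the tax, 70 - 2Q = 58 + 3Q so Q* = 2.4 and P* = 65.2.
A tax on sellers shifts supply up by 7.5: 70 - 2Q = 58 + 3Q + 7.5, so Q_t = 0.9. Buyers pay P_b = 68.2; sellers receive P_s = P_b - 7.5 = 60.7.
Revenue is the tax times quantity traded: 7.5 x 0.9 = 6.75.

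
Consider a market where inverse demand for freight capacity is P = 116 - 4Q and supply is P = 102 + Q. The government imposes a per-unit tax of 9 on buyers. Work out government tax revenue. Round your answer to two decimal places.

9.00

Without the tax, 116 - 4Q = 102 + Q so Q* = 2.8 and P* = 104.8.
With the tax, buyers' net willingness to pay falls by 9: (116 - 9) - 4Q = 102 + Q, so Q_t = 1. Buyers pay P_b = 112; sellers receive P_s = P_b - 9 = 103.
Revenue is the tax times quantity traded: 9 x 1 = 9.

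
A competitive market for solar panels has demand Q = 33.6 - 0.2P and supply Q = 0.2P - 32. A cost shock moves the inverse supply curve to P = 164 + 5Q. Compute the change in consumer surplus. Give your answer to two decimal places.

Rewriting demand in inverse form: P = 168 - 5Q.
Rewriting supply in inverse form: P = 160 + 5Q.
Initial equilibrium: Q_0 = 0.8, P_0 = 164; CS_0 = (1/2)(0.8)(4) = 1.6, PS_0 = (1/2)(0.8)(4) = 1.6.
New equilibrium: 168 - 5Q = 164 + 5Q gives Q_1 = 0.4, P_1 = 166; CS_1 = 0.4, PS_1 = 0.4.
Change in consumer surplus = 0.4 - 1.6 = -1.2.

-1.20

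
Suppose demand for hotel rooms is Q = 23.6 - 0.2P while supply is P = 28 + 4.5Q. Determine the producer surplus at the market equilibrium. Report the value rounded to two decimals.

201.94

Rewriting demand in inverse form: P = 118 - 5Q.
Setting demand equal to supply, 90 = 9.5Q, so Q* = 9.4737 and P* = 70.6316.
PS is the area between P* and the supply curve from 0 to Q*: (1/2)(9.4737)(42.6316) = 201.9391.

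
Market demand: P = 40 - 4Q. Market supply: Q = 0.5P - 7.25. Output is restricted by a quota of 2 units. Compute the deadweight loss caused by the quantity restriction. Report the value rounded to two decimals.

Rewriting supply in inverse form: P = 14.5 + 2Q.
Unrestricted equilibrium: Q* = (40 - 14.5)/(4 + 2) = 4.25.
At Q = 2 the demand price is 40 - 4(2) = 32 and the supply price is 14.5 + 2(2) = 18.5.
DWL = (1/2)(gap between curves at 2) x (Q* - 2) = (1/2)(13.5)(2.25) = 15.1875.

15.19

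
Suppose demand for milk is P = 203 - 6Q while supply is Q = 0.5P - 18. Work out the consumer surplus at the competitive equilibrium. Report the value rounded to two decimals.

1307.30

Rewriting supply in inverse form: P = 36 + 2Q.
Setting demand equal to supply, 167 = 8Q, so Q* = 20.875 and P* = 77.75.
Consumer surplus is the triangle under demand above P*: (1/2)(20.875)(203 - 77.75) = (1/2)(20.875)(125.25) = 1307.2969.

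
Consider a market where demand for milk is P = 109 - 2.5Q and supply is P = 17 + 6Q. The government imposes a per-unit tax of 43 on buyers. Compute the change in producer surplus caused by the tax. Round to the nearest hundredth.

Without the tax, 109 - 2.5Q = 17 + 6Q so Q* = 10.8235 and P* = 81.9412.
With the tax, buyers' net willingness to pay falls by 43: (109 - 43) - 2.5Q = 17 + 6Q, so Q_t = 5.7647. Buyers pay P_b = 94.5882; sellers receive P_s = P_b - 43 = 51.5882.
PS falls from (1/2)(10.8235)(64.9412) = 351.4464 to (1/2)(5.7647)(34.5882) = 99.6955, a change of -251.7509.

-251.75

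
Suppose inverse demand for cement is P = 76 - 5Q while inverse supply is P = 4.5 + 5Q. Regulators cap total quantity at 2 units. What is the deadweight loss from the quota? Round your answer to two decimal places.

Unrestricted equilibrium: Q* = (76 - 4.5)/(5 + 5) = 7.15.
At Q = 2 the demand price is 76 - 5(2) = 66 and the supply price is 4.5 + 5(2) = 14.5.
Deadweight loss is the triangle between the curves from 2 to 7.15: (1/2)(66 - 14.5)(7.15 - 2) = 132.6125.

132.61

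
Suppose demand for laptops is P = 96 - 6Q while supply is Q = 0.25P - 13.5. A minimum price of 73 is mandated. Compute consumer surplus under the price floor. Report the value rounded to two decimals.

Rewriting supply in inverse form: P = 54 + 4Q.
Free-market equilibrium: 96 - 6Q = 54 + 4Q gives Q* = 4.2, P* = 70.8.
At P = 73, buyers demand (96 - 73)/6 = 3.8333 while sellers would supply more, so the quantity traded is 3.8333 at price 73.
CS is the triangle under demand above 73: (1/2)(3.8333)(96 - 73) = 44.0833.

44.08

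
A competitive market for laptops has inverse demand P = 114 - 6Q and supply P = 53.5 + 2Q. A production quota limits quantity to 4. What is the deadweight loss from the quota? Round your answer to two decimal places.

50.77

Unrestricted equilibrium: Q* = (114 - 53.5)/(6 + 2) = 7.5625.
At Q = 4 the demand price is 114 - 6(4) = 90 and the supply price is 53.5 + 2(4) = 61.5.
Deadweight loss is the triangle between the curves from 4 to 7.5625: (1/2)(90 - 61.5)(7.5625 - 4) = 50.7656.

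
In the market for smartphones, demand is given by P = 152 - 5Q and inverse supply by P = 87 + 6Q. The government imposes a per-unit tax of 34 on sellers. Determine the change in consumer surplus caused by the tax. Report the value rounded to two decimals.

-67.44

Without the tax, 152 - 5Q = 87 + 6Q so Q* = 5.9091 and P* = 122.4545.
A tax on sellers shifts supply up by 34: 152 - 5Q = 87 + 6Q + 34, so Q_t = 2.8182. Buyers pay P_b = 137.9091; sellers receive P_s = P_b - 34 = 103.9091.
CS falls from (1/2)(5.9091)(29.5455) = 87.2934 to (1/2)(2.8182)(14.0909) = 19.8554, a change of -67.438.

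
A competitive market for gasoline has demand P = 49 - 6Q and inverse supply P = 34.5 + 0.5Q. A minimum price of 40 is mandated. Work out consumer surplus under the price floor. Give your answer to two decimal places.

Without the control, 49 - 6Q = 34.5 + 0.5Q so Q* = 2.2308 and P* = 35.6154.
At P = 40, buyers demand (49 - 40)/6 = 1.5 while sellers would supply more, so the quantity traded is 1.5 at price 40.
CS is the triangle under demand above 40: (1/2)(1.5)(49 - 40) = 6.75.

6.75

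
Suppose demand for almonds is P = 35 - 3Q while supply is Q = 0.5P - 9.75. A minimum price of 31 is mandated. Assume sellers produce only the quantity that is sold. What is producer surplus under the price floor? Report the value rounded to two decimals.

Rewriting supply in inverse form: P = 19.5 + 2Q.
Without the control, 35 - 3Q = 19.5 + 2Q so Q* = 3.1 and P* = 25.7.
At P = 31, buyers demand (35 - 31)/3 = 1.3333 while sellers would supply more, so the quantity traded is 1.3333 at price 31.
The supply price at Q = 1.3333 is 22.1667. PS is the trapezoid between 31 and supply over [0, 1.3333]: (1/2)[(31 - 19.5) + (31 - 22.1667)](1.3333) = 13.5556.

13.56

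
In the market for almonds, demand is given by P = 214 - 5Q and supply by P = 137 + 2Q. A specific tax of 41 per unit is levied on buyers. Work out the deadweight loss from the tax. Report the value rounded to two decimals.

120.07

Without the tax, 214 - 5Q = 137 + 2Q so Q* = 11 and P* = 159.
A tax on buyers shifts demand down by 41: (214 - 41) - 5Q = 137 + 2Q, so Q_t = 5.1429. Buyers pay P_b = 188.2857; sellers receive P_s = P_b - 41 = 147.2857.
Deadweight loss is the triangle between the curves from Q_t to Q*: (1/2)(11 - 5.1429)(41) = 120.0714.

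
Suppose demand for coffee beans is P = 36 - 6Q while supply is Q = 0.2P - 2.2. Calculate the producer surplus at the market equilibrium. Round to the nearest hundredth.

12.91

Rewriting supply in inverse form: P = 11 + 5Q.
Equilibrium: 36 - 6Q = 11 + 5Q, so Q* = 2.2727 and P* = 22.3636.
Producer surplus is the triangle above supply below P*: (1/2)(2.2727)(22.3636 - 11) = (1/2)(2.2727)(11.3636) = 12.9132.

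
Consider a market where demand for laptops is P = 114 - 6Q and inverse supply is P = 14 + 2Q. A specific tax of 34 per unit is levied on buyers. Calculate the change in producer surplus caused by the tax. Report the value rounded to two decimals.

Without the tax, 114 - 6Q = 14 + 2Q so Q* = 12.5 and P* = 39.
With the tax, buyers' net willingness to pay falls by 34: (114 - 34) - 6Q = 14 + 2Q, so Q_t = 8.25. Buyers pay P_b = 64.5; sellers receive P_s = P_b - 34 = 30.5.
Producers lose the trapezoid between P_s and P* out to Q_t plus the triangle from Q_t to Q*: change in PS = 68.0625 - 156.25 = -88.1875.

-88.19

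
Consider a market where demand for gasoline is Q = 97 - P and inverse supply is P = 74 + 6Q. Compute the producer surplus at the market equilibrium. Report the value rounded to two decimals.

Rewriting demand in inverse form: P = 97 - Q.
Set 97 - Q = 74 + 6Q, which gives 23 = 7Q, so Q* = 3.2857 and P* = 97 - (3.2857) = 93.7143.
PS is the area between P* and the supply curve from 0 to Q*: (1/2)(3.2857)(19.7143) = 32.3878.

32.39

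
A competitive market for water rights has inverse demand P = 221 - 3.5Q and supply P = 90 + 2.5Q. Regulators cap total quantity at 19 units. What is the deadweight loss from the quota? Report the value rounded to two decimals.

Unrestricted equilibrium: Q* = (221 - 90)/(3.5 + 2.5) = 21.8333.
At Q = 19 the demand price is 221 - 3.5(19) = 154.5 and the supply price is 90 + 2.5(19) = 137.5.
Deadweight loss is the triangle between the curves from 19 to 21.8333: (1/2)(154.5 - 137.5)(21.8333 - 19) = 24.0833.

24.08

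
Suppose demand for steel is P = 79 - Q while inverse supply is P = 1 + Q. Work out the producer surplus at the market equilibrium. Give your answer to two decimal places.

760.50

Set 79 - Q = 1 + Q, which gives 78 = 2Q, so Q* = 39 and P* = 79 - (39) = 40.
The supply curve's price intercept is 1, so PS = (1/2)(Q*)(P* - 1) = (1/2)(39)(39) = 760.5.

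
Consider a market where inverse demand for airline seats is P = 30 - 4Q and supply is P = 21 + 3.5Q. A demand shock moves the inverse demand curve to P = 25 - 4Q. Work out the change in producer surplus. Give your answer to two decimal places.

-2.02

Initial equilibrium: Q_0 = 1.2, P_0 = 25.2; CS_0 = (1/2)(1.2)(4.8) = 2.88, PS_0 = (1/2)(1.2)(4.2) = 2.52.
New equilibrium: 25 - 4Q = 21 + 3.5Q gives Q_1 = 0.5333, P_1 = 22.8667; CS_1 = 0.5689, PS_1 = 0.4978.
Change in producer surplus = 0.4978 - 2.52 = -2.0222.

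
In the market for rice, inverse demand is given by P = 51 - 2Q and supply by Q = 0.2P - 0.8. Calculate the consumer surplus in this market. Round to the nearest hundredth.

Rewriting supply in inverse form: P = 4 + 5Q.
Equilibrium: 51 - 2Q = 4 + 5Q, so Q* = 6.7143 and P* = 37.5714.
The demand choke price is 51, so CS = (1/2)(Q*)(51 - P*) = (1/2)(6.7143)(13.4286) = 45.0816.

45.08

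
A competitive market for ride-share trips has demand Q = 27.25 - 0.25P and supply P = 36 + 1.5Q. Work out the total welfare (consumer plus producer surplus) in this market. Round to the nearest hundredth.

484.45

Rewriting demand in inverse form: P = 109 - 4Q.
Setting demand equal to supply, 73 = 5.5Q, so Q* = 13.2727 and P* = 55.9091.
CS = (1/2)(13.2727)(53.0909) = 352.3306 and PS = (1/2)(13.2727)(19.9091) = 132.124, so total surplus = 484.4545.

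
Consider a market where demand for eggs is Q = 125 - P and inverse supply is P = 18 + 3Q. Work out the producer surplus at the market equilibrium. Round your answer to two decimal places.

Rewriting demand in inverse form: P = 125 - Q.
Setting demand equal to supply, 107 = 4Q, so Q* = 26.75 and P* = 98.25.
PS is the area between P* and the supply curve from 0 to Q*: (1/2)(26.75)(80.25) = 1073.3438.

1073.34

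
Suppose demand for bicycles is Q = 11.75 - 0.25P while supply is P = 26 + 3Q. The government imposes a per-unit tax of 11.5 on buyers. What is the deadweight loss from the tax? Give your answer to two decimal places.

Rewriting demand in inverse form: P = 47 - 4Q.
Without the tax, 47 - 4Q = 26 + 3Q so Q* = 3 and P* = 35.
With the tax, buyers' net willingness to pay falls by 11.5: (47 - 11.5) - 4Q = 26 + 3Q, so Q_t = 1.3571. Buyers pay P_b = 41.5714; sellers receive P_s = P_b - 11.5 = 30.0714.
Deadweight loss is the triangle between the curves from Q_t to Q*: (1/2)(3 - 1.3571)(11.5) = 9.4464.

9.45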